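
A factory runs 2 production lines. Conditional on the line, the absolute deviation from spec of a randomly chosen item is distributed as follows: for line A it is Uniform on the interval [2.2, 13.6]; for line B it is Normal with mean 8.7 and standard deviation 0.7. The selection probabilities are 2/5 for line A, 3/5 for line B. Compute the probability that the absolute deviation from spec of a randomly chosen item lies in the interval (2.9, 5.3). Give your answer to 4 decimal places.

0.0842

Conditional on each line, P(2.9 < X < 5.3): A: 0.210526; B: 5.95458e-07.
By total probability, P(2.9 < X < 5.3) = 0.4·0.210526 + 0.6·5.95458e-07 = 0.0842109.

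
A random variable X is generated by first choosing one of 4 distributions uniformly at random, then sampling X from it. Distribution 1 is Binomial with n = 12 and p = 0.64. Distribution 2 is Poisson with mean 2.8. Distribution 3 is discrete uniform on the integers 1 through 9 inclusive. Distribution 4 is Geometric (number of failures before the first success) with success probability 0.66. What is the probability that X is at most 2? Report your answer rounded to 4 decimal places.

Conditional on each component, P(X ≤ 2): 1: 0.00109422; 2: 0.469454; 3: 0.222222; 4: 0.960696.
By total probability, P(X ≤ 2) = 0.25·0.00109422 + 0.25·0.469454 + 0.25·0.222222 + 0.25·0.960696 = 0.413367.

0.4134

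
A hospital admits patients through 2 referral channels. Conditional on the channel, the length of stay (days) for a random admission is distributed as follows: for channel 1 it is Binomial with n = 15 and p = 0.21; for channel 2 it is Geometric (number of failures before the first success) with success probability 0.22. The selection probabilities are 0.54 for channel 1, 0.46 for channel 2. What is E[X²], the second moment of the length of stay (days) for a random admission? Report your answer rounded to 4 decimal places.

19.8975

For each component E[X²] = Var + (mean)², giving 1: 12.411; 2: 28.686.
Overall E[X²] = 0.54·12.411 + 0.46·28.686 = 19.8975.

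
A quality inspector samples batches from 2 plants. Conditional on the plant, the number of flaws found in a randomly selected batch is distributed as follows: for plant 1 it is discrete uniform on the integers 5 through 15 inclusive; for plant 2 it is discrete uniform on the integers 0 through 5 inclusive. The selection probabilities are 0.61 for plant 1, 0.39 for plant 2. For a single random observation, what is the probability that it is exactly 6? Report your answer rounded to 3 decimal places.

Conditional on each plant, P(X = 6): 1: 0.0909091; 2: 0.
By total probability, P(X = 6) = 0.61·0.0909091 + 0.39·0 = 0.0554545.

0.055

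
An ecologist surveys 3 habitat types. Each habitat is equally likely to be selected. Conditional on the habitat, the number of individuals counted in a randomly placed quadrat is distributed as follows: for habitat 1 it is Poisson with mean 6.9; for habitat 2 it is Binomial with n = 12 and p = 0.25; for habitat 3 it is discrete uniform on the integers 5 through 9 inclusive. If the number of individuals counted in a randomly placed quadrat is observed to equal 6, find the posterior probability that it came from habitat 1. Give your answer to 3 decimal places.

0.386

Likelihoods P(X=6 | ·): 1: 0.151053; 2: 0.0401495; 3: 0.2.
Posterior ∝ prior × likelihood. Numerator for 1: 0.333333·0.151053 = 0.0503511.
Normalizing constant: 0.333333·0.151053 + 0.333333·0.0401495 + 0.333333·0.2 = 0.130401.
P(1 | observation) = 0.0503511 / 0.130401 = 0.386125.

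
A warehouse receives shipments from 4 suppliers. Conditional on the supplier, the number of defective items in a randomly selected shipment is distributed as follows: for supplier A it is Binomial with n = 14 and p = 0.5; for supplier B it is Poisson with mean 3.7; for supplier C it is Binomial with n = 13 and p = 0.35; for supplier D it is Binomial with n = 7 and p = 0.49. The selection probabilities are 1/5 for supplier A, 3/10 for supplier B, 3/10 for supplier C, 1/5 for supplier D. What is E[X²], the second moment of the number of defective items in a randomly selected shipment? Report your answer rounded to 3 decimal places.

25.518

For each component E[X²] = Var + (mean)², giving A: 52.5; B: 17.39; C: 23.66; D: 13.5142.
Overall E[X²] = 0.2·52.5 + 0.3·17.39 + 0.3·23.66 + 0.2·13.5142 = 25.5178.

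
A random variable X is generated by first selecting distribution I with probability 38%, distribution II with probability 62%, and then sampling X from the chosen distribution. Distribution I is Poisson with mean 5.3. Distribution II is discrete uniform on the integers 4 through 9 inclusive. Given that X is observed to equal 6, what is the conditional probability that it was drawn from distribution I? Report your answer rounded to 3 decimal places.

0.361

Likelihoods P(X=6 | ·): I: 0.15366; II: 0.166667.
Posterior ∝ prior × likelihood. Numerator for I: 0.38·0.15366 = 0.058391.
Normalizing constant: 0.38·0.15366 + 0.62·0.166667 = 0.161724.
P(I | observation) = 0.058391 / 0.161724 = 0.361052.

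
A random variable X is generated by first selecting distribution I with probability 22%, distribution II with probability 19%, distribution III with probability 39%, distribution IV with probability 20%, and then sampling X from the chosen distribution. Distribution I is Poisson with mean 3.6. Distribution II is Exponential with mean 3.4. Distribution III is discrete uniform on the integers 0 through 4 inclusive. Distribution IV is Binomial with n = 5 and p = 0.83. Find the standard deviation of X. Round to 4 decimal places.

2.1613

Per component, I: μ=3.6, E[X²]=16.56; II: μ=3.4, E[X²]=23.12; III: μ=2, E[X²]=6; IV: μ=4.15, E[X²]=17.928.
E[X] = 0.22·3.6 + 0.19·3.4 + 0.39·2 + 0.2·4.15 = 3.048.
E[X²] = 0.22·16.56 + 0.19·23.12 + 0.39·6 + 0.2·17.928 = 13.9616.
Var(X) = E[X²] − (E[X])² = 13.9616 − 9.2903 = 4.6713.
SD(X) = √4.6713 = 2.16132.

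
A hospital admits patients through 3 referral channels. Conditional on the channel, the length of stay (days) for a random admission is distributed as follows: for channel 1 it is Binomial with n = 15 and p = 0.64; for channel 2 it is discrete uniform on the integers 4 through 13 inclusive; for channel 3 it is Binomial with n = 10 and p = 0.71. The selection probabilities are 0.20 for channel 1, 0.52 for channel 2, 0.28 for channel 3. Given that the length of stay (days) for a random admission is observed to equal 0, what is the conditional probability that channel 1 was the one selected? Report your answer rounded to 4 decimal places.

0.0362

Likelihoods P(X=0 | ·): 1: 2.21074e-07; 2: 0; 3: 4.20707e-06.
Posterior ∝ prior × likelihood. Numerator for 1: 0.2·2.21074e-07 = 4.42148e-08.
Normalizing constant: 0.2·2.21074e-07 + 0.52·0 + 0.28·4.20707e-06 = 1.2222e-06.
P(1 | observation) = 4.42148e-08 / 1.2222e-06 = 0.0361765.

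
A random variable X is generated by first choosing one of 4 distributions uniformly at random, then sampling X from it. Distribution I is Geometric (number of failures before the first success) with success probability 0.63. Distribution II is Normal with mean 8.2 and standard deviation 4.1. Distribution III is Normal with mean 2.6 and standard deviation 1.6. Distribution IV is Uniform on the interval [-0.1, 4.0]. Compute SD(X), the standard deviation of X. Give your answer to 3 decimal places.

3.721

Per component, I: μ=0.587302, E[X²]=1.27715; II: μ=8.2, E[X²]=84.05; III: μ=2.6, E[X²]=9.32; IV: μ=1.95, E[X²]=5.20333.
E[X] = 0.25·0.587302 + 0.25·8.2 + 0.25·2.6 + 0.25·1.95 = 3.33433.
E[X²] = 0.25·1.27715 + 0.25·84.05 + 0.25·9.32 + 0.25·5.20333 = 24.9626.
Var(X) = E[X²] − (E[X])² = 24.9626 − 11.1177 = 13.8449.
SD(X) = √13.8449 = 3.72087.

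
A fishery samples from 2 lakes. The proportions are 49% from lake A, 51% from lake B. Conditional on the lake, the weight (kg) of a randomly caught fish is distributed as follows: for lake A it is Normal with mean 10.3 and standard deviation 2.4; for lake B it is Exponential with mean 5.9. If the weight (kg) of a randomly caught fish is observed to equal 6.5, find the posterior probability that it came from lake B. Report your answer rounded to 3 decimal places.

0.553

Likelihoods f(6.5 | ·): A: 0.0474595; B: 0.0563233.
Posterior ∝ prior × likelihood. Numerator for B: 0.51·0.0563233 = 0.0287249.
Normalizing constant: 0.49·0.0474595 + 0.51·0.0563233 = 0.05198.
P(B | observation) = 0.0287249 / 0.05198 = 0.552614.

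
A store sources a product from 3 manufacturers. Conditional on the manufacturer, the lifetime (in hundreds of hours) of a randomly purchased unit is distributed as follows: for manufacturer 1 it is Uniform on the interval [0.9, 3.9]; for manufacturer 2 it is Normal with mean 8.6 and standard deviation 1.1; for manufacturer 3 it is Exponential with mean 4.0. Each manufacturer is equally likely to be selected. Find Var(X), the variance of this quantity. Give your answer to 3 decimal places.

Per component, 1: μ=2.4, E[X²]=6.51; 2: μ=8.6, E[X²]=75.17; 3: μ=4, E[X²]=32.
E[X] = 0.333333·2.4 + 0.333333·8.6 + 0.333333·4 = 5.
E[X²] = 0.333333·6.51 + 0.333333·75.17 + 0.333333·32 = 37.8933.
Var(X) = E[X²] − (E[X])² = 37.8933 − 25 = 12.8933.

12.893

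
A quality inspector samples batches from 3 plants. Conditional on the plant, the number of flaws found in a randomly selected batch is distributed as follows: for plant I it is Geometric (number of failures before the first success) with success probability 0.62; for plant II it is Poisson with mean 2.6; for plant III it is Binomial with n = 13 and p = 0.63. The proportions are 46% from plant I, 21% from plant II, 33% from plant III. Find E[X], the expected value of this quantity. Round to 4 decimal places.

Component means — I: 0.612903; II: 2.6; III: 8.19.
E[X] = 0.46·0.612903 + 0.21·2.6 + 0.33·8.19 = 3.53064.

3.5306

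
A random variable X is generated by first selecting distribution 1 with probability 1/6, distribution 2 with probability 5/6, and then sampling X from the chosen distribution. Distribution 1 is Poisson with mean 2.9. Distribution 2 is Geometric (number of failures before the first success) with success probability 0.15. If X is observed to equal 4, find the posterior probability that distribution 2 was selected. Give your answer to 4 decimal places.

0.7071

Likelihoods P(X=4 | ·): 1: 0.162154; 2: 0.0783009.
Posterior ∝ prior × likelihood. Numerator for 2: 0.833333·0.0783009 = 0.0652508.
Normalizing constant: 0.166667·0.162154 + 0.833333·0.0783009 = 0.0922764.
P(2 | observation) = 0.0652508 / 0.0922764 = 0.707123.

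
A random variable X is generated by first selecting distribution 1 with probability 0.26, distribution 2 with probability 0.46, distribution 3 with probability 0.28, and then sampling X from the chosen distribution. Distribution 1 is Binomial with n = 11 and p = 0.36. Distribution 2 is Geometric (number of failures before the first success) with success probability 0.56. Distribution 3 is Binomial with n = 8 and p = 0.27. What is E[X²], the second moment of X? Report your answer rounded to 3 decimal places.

For each component E[X²] = Var + (mean)², giving 1: 18.216; 2: 2.02041; 3: 6.2424.
Overall E[X²] = 0.26·18.216 + 0.46·2.02041 + 0.28·6.2424 = 7.41342.

7.413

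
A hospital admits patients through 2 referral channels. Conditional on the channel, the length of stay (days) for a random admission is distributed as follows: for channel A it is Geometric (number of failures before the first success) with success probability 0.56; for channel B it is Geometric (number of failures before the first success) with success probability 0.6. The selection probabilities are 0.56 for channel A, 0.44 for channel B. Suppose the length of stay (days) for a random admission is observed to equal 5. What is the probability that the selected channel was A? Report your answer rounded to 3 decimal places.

0.657

Likelihoods P(X=5 | ·): A: 0.00923531; B: 0.006144.
Posterior ∝ prior × likelihood. Numerator for A: 0.56·0.00923531 = 0.00517177.
Normalizing constant: 0.56·0.00923531 + 0.44·0.006144 = 0.00787513.
P(A | observation) = 0.00517177 / 0.00787513 = 0.656722.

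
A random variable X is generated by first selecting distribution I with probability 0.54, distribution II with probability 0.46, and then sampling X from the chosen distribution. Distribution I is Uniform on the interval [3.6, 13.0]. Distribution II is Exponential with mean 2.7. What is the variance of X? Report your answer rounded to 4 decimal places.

15.1194

Per component, I: μ=8.3, E[X²]=76.2533; II: μ=2.7, E[X²]=14.58.
E[X] = 0.54·8.3 + 0.46·2.7 = 5.724.
E[X²] = 0.54·76.2533 + 0.46·14.58 = 47.8836.
Var(X) = E[X²] − (E[X])² = 47.8836 − 32.7642 = 15.1194.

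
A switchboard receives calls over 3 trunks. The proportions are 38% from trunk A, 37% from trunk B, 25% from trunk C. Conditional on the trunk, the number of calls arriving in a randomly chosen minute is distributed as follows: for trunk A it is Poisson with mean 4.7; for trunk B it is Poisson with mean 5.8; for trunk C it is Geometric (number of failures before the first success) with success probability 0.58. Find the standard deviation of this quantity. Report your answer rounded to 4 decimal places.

Per component, A: μ=4.7, E[X²]=26.79; B: μ=5.8, E[X²]=39.44; C: μ=0.724138, E[X²]=1.77289.
E[X] = 0.38·4.7 + 0.37·5.8 + 0.25·0.724138 = 4.11303.
E[X²] = 0.38·26.79 + 0.37·39.44 + 0.25·1.77289 = 25.2162.
Var(X) = E[X²] − (E[X])² = 25.2162 − 16.9171 = 8.29917.
SD(X) = √8.29917 = 2.88083.

2.8808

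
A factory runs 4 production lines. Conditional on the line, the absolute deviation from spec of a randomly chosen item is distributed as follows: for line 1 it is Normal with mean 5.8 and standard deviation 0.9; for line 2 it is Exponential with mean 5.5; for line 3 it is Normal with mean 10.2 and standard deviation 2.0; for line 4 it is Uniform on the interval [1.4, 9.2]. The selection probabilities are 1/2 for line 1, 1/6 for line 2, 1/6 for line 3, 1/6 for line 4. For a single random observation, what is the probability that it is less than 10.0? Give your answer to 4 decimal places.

Conditional on each line, P(X < 10.0): 1: 0.999998; 2: 0.837679; 3: 0.460172; 4: 1.
By total probability, P(X < 10.0) = 0.5·0.999998 + 0.166667·0.837679 + 0.166667·0.460172 + 0.166667·1 = 0.882974.

0.8830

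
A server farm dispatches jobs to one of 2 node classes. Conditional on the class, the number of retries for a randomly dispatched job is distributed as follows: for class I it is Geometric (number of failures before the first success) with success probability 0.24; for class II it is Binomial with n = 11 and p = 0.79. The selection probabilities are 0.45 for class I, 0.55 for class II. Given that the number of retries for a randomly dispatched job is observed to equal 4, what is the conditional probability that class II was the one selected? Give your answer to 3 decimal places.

0.034

Likelihoods P(X=4 | ·): I: 0.0800692; II: 0.00231503.
Posterior ∝ prior × likelihood. Numerator for II: 0.55·0.00231503 = 0.00127327.
Normalizing constant: 0.45·0.0800692 + 0.55·0.00231503 = 0.0373044.
P(II | observation) = 0.00127327 / 0.0373044 = 0.0341318.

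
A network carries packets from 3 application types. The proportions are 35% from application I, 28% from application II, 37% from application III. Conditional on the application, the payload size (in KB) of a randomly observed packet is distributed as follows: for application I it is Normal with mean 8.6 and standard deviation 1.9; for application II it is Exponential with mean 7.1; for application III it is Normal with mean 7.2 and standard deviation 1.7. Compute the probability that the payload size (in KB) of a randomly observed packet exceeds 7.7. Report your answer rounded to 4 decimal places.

Conditional on each application, P(X > 7.7): I: 0.682137; II: 0.338068; III: 0.384334.
By total probability, P(X > 7.7) = 0.35·0.682137 + 0.28·0.338068 + 0.37·0.384334 = 0.475611.

0.4756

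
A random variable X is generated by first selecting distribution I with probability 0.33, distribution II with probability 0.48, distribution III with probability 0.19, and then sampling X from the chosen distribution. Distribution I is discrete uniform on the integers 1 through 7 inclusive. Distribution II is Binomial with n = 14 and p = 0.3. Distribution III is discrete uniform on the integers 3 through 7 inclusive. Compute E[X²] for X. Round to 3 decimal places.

For each component E[X²] = Var + (mean)², giving I: 20; II: 20.58; III: 27.
Overall E[X²] = 0.33·20 + 0.48·20.58 + 0.19·27 = 21.6084.

21.608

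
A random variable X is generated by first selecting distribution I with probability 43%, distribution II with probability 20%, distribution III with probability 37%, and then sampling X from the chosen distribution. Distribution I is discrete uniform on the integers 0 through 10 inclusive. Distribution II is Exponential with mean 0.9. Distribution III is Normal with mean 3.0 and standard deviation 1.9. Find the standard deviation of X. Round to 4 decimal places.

Per component, I: μ=5, E[X²]=35; II: μ=0.9, E[X²]=1.62; III: μ=3, E[X²]=12.61.
E[X] = 0.43·5 + 0.2·0.9 + 0.37·3 = 3.44.
E[X²] = 0.43·35 + 0.2·1.62 + 0.37·12.61 = 20.0397.
Var(X) = E[X²] − (E[X])² = 20.0397 − 11.8336 = 8.2061.
SD(X) = √8.2061 = 2.86463.

2.8646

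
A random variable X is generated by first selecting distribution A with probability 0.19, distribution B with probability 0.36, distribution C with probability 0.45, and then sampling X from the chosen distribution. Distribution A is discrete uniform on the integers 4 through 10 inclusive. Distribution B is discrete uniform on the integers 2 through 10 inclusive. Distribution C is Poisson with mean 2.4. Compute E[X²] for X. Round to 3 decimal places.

For each component E[X²] = Var + (mean)², giving A: 53; B: 42.6667; C: 8.16.
Overall E[X²] = 0.19·53 + 0.36·42.6667 + 0.45·8.16 = 29.102.

29.102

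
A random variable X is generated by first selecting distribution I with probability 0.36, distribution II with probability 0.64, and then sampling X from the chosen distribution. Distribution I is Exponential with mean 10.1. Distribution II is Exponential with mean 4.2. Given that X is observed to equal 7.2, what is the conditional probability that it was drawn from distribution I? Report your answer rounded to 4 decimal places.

0.3890

Likelihoods f(7.2 | ·): I: 0.0485381; II: 0.0428791.
Posterior ∝ prior × likelihood. Numerator for I: 0.36·0.0485381 = 0.0174737.
Normalizing constant: 0.36·0.0485381 + 0.64·0.0428791 = 0.0449163.
P(I | observation) = 0.0174737 / 0.0449163 = 0.389028.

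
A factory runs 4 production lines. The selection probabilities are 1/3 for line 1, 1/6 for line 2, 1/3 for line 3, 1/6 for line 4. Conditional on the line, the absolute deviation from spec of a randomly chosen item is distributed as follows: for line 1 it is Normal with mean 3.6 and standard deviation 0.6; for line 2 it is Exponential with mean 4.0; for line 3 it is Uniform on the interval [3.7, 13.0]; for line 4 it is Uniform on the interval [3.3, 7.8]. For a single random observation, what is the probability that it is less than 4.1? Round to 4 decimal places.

0.4167

Conditional on each line, P(X < 4.1): 1: 0.797672; 2: 0.641204; 3: 0.0430108; 4: 0.177778.
By total probability, P(X < 4.1) = 0.333333·0.797672 + 0.166667·0.641204 + 0.333333·0.0430108 + 0.166667·0.177778 = 0.416724.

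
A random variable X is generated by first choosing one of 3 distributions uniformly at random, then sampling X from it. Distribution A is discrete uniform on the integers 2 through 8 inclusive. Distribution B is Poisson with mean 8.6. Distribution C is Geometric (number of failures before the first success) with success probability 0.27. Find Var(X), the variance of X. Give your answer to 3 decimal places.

13.427

Per component, A: μ=5, E[X²]=29; B: μ=8.6, E[X²]=82.56; C: μ=2.7037, E[X²]=17.3237.
E[X] = 0.333333·5 + 0.333333·8.6 + 0.333333·2.7037 = 5.43457.
E[X²] = 0.333333·29 + 0.333333·82.56 + 0.333333·17.3237 = 42.9612.
Var(X) = E[X²] − (E[X])² = 42.9612 − 29.5345 = 13.4267.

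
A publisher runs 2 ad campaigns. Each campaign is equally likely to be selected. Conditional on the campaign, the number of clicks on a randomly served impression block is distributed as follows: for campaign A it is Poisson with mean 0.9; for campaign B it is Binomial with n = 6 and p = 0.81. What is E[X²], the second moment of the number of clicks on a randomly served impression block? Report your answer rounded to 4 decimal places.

13.1265

For each component E[X²] = Var + (mean)², giving A: 1.71; B: 24.543.
Overall E[X²] = 0.5·1.71 + 0.5·24.543 = 13.1265.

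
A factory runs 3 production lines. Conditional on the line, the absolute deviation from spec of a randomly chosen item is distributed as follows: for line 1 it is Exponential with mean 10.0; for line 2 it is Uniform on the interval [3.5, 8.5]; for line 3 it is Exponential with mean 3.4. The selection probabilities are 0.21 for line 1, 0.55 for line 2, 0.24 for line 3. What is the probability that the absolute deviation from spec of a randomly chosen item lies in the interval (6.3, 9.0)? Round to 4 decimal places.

Conditional on each line, P(6.3 < X < 9.0): 1: 0.126022; 2: 0.44; 3: 0.0859161.
By total probability, P(6.3 < X < 9.0) = 0.21·0.126022 + 0.55·0.44 + 0.24·0.0859161 = 0.289085.

0.2891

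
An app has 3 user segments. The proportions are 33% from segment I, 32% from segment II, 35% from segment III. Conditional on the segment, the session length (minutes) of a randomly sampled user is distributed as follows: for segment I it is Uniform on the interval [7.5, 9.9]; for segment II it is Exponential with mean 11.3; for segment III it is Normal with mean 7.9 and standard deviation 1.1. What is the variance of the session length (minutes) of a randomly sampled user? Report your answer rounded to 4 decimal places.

43.5252

Per component, I: μ=8.7, E[X²]=76.17; II: μ=11.3, E[X²]=255.38; III: μ=7.9, E[X²]=63.62.
E[X] = 0.33·8.7 + 0.32·11.3 + 0.35·7.9 = 9.252.
E[X²] = 0.33·76.17 + 0.32·255.38 + 0.35·63.62 = 129.125.
Var(X) = E[X²] − (E[X])² = 129.125 − 85.5995 = 43.5252.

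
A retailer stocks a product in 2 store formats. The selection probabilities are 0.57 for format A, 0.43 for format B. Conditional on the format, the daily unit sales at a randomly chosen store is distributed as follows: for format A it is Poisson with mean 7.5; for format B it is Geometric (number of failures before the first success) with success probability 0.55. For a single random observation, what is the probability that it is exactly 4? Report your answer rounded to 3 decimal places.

Conditional on each format, P(X = 4): A: 0.0729164; B: 0.0225534.
By total probability, P(X = 4) = 0.57·0.0729164 + 0.43·0.0225534 = 0.0512603.

0.051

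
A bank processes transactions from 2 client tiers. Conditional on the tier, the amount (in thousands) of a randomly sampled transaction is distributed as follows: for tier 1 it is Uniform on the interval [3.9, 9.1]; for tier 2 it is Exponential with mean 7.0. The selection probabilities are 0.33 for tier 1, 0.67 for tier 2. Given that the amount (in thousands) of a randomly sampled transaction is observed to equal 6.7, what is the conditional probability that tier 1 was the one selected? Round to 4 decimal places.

Likelihoods f(6.7 | ·): 1: 0.192308; 2: 0.0548555.
Posterior ∝ prior × likelihood. Numerator for 1: 0.33·0.192308 = 0.0634615.
Normalizing constant: 0.33·0.192308 + 0.67·0.0548555 = 0.100215.
P(1 | observation) = 0.0634615 / 0.100215 = 0.633256.

0.6333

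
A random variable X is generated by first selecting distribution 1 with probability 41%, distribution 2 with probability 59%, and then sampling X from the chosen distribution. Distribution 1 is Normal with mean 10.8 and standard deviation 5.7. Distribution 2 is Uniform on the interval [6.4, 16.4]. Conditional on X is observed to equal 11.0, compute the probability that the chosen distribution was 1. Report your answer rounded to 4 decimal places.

0.3271

Likelihoods f(11.0 | ·): 1: 0.0699468; 2: 0.1.
Posterior ∝ prior × likelihood. Numerator for 1: 0.41·0.0699468 = 0.0286782.
Normalizing constant: 0.41·0.0699468 + 0.59·0.1 = 0.0876782.
P(1 | observation) = 0.0286782 / 0.0876782 = 0.327085.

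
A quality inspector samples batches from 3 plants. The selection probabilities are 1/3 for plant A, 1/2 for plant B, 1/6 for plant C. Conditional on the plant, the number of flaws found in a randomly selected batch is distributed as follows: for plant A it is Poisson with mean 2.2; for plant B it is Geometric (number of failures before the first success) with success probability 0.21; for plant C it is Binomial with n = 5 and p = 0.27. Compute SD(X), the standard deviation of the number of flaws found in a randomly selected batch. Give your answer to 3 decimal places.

Per component, A: μ=2.2, E[X²]=7.04; B: μ=3.7619, E[X²]=32.0658; C: μ=1.35, E[X²]=2.808.
E[X] = 0.333333·2.2 + 0.5·3.7619 + 0.166667·1.35 = 2.83929.
E[X²] = 0.333333·7.04 + 0.5·32.0658 + 0.166667·2.808 = 18.8475.
Var(X) = E[X²] − (E[X])² = 18.8475 − 8.06154 = 10.786.
SD(X) = √10.786 = 3.28421.

3.284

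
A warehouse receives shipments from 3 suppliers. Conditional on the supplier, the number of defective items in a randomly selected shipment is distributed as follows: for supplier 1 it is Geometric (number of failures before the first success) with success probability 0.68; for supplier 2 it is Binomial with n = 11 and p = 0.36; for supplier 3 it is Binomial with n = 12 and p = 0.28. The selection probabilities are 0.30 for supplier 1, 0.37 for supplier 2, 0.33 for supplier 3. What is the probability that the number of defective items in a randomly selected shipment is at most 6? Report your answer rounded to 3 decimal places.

Conditional on each supplier, P(X ≤ 6): 1: 0.999656; 2: 0.941853; 3: 0.97332.
By total probability, P(X ≤ 6) = 0.3·0.999656 + 0.37·0.941853 + 0.33·0.97332 = 0.969578.

0.970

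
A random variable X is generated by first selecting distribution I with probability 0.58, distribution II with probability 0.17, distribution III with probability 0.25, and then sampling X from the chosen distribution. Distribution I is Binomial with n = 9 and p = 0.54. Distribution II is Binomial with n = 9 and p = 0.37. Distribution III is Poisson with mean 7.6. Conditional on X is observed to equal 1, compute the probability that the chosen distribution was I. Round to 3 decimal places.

0.274

Likelihoods P(X=1 | ·): I: 0.00974314; II: 0.0826359; III: 0.00380343.
Posterior ∝ prior × likelihood. Numerator for I: 0.58·0.00974314 = 0.00565102.
Normalizing constant: 0.58·0.00974314 + 0.17·0.0826359 + 0.25·0.00380343 = 0.02065.
P(I | observation) = 0.00565102 / 0.02065 = 0.273657.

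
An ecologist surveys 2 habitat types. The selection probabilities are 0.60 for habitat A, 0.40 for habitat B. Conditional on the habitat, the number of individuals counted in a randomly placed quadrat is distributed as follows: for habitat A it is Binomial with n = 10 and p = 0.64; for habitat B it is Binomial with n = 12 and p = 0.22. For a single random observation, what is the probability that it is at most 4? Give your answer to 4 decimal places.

0.4235

Conditional on each habitat, P(X ≤ 4): A: 0.10723; B: 0.897864.
By total probability, P(X ≤ 4) = 0.6·0.10723 + 0.4·0.897864 = 0.423484.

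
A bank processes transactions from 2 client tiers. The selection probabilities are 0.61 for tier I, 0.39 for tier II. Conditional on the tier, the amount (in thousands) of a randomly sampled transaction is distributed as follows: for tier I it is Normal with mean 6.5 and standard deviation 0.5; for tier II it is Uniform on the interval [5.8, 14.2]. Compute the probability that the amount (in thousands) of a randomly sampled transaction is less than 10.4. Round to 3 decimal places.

Conditional on each tier, P(X < 10.4): I: 1; II: 0.547619.
By total probability, P(X < 10.4) = 0.61·1 + 0.39·0.547619 = 0.823571.

0.824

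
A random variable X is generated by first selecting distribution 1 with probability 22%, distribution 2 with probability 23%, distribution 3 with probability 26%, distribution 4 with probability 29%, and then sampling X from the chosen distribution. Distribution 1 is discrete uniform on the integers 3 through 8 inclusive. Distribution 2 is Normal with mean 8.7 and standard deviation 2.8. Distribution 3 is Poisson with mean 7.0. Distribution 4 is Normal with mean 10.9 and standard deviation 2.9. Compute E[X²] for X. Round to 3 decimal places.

For each component E[X²] = Var + (mean)², giving 1: 33.1667; 2: 83.53; 3: 56; 4: 127.22.
Overall E[X²] = 0.22·33.1667 + 0.23·83.53 + 0.26·56 + 0.29·127.22 = 77.9624.

77.962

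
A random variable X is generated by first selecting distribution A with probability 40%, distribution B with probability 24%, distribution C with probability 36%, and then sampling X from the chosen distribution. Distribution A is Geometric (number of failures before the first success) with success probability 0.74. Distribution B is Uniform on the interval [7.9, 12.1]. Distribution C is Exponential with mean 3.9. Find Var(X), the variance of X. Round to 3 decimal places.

Per component, A: μ=0.351351, E[X²]=0.598247; B: μ=10, E[X²]=101.47; C: μ=3.9, E[X²]=30.42.
E[X] = 0.4·0.351351 + 0.24·10 + 0.36·3.9 = 3.94454.
E[X²] = 0.4·0.598247 + 0.24·101.47 + 0.36·30.42 = 35.5433.
Var(X) = E[X²] − (E[X])² = 35.5433 − 15.5594 = 19.9839.

19.984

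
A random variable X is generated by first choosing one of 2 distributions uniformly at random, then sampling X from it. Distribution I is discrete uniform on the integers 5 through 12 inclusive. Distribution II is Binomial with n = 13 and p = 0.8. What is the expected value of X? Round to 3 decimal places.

Component means — I: 8.5; II: 10.4.
E[X] = 0.5·8.5 + 0.5·10.4 = 9.45.

9.450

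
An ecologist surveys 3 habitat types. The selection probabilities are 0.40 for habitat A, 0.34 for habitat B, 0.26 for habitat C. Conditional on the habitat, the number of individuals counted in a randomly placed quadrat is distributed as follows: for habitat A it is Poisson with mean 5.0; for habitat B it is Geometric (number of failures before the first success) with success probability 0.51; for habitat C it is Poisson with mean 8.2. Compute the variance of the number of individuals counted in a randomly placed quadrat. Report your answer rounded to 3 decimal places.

12.689

Per component, A: μ=5, E[X²]=30; B: μ=0.960784, E[X²]=2.807; C: μ=8.2, E[X²]=75.44.
E[X] = 0.4·5 + 0.34·0.960784 + 0.26·8.2 = 4.45867.
E[X²] = 0.4·30 + 0.34·2.807 + 0.26·75.44 = 32.5688.
Var(X) = E[X²] − (E[X])² = 32.5688 − 19.8797 = 12.6891.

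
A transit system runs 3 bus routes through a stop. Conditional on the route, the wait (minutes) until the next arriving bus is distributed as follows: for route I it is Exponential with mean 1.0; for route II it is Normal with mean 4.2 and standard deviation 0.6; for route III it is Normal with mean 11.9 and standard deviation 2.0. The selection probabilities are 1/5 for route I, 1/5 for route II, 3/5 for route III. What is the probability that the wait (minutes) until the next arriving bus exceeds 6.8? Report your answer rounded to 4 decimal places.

Conditional on each route, P(X > 6.8): I: 0.00111378; II: 7.34342e-06; III: 0.994614.
By total probability, P(X > 6.8) = 0.2·0.00111378 + 0.2·7.34342e-06 + 0.6·0.994614 = 0.596993.

0.5970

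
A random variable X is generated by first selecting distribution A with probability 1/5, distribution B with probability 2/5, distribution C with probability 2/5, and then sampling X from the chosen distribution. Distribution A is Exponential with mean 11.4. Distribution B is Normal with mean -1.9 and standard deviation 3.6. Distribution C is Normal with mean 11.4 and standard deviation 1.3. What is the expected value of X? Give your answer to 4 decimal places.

Component means — A: 11.4; B: -1.9; C: 11.4.
E[X] = 0.2·11.4 + 0.4·-1.9 + 0.4·11.4 = 6.08.

6.0800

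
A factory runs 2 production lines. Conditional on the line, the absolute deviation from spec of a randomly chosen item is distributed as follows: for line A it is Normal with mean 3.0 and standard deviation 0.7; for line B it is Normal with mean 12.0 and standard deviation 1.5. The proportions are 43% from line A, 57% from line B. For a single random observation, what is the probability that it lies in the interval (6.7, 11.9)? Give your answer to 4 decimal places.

0.2697

Conditional on each line, P(6.7 < X < 11.9): A: 6.26076e-08; B: 0.473218.
By total probability, P(6.7 < X < 11.9) = 0.43·6.26076e-08 + 0.57·0.473218 = 0.269734.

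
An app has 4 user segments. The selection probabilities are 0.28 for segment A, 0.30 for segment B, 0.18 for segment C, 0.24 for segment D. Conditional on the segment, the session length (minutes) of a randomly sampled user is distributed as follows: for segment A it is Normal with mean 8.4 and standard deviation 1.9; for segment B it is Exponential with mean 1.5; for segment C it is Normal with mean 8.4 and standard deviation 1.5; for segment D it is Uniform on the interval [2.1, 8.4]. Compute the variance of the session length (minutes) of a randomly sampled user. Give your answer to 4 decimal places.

11.5627

Per component, A: μ=8.4, E[X²]=74.17; B: μ=1.5, E[X²]=4.5; C: μ=8.4, E[X²]=72.81; D: μ=5.25, E[X²]=30.87.
E[X] = 0.28·8.4 + 0.3·1.5 + 0.18·8.4 + 0.24·5.25 = 5.574.
E[X²] = 0.28·74.17 + 0.3·4.5 + 0.18·72.81 + 0.24·30.87 = 42.6322.
Var(X) = E[X²] − (E[X])² = 42.6322 − 31.0695 = 11.5627.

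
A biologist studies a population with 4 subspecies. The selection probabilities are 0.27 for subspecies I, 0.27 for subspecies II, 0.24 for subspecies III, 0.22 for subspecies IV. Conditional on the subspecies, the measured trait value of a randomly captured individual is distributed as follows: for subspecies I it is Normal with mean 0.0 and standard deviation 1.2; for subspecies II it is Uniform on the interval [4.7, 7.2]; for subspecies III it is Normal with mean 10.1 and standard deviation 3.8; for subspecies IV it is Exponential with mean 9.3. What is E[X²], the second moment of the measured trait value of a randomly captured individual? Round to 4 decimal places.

76.0917

For each component E[X²] = Var + (mean)², giving I: 1.44; II: 35.9233; III: 116.45; IV: 172.98.
Overall E[X²] = 0.27·1.44 + 0.27·35.9233 + 0.24·116.45 + 0.22·172.98 = 76.0917.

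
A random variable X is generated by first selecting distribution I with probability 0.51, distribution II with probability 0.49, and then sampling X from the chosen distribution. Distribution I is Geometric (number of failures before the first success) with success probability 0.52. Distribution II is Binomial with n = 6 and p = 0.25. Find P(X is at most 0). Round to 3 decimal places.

0.352

Conditional on each component, P(X ≤ 0): I: 0.52; II: 0.177979.
By total probability, P(X ≤ 0) = 0.51·0.52 + 0.49·0.177979 = 0.352409.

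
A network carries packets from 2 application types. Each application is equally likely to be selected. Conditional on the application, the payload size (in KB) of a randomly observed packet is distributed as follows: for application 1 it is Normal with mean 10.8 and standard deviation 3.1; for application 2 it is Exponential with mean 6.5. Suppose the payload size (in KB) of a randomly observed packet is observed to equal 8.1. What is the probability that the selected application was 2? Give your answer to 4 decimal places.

Likelihoods f(8.1 | ·): 1: 0.0880691; 2: 0.0442475.
Posterior ∝ prior × likelihood. Numerator for 2: 0.5·0.0442475 = 0.0221238.
Normalizing constant: 0.5·0.0880691 + 0.5·0.0442475 = 0.0661583.
P(2 | observation) = 0.0221238 / 0.0661583 = 0.334406.

0.3344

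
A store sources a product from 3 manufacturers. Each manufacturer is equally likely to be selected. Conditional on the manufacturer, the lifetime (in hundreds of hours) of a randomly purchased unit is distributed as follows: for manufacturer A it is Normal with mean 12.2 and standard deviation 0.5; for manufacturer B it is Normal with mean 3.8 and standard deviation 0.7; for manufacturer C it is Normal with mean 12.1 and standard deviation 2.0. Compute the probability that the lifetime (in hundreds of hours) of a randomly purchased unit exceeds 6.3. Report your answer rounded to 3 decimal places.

0.666

Conditional on each manufacturer, P(X > 6.3): A: 1; B: 0.00017752; C: 0.998134.
By total probability, P(X > 6.3) = 0.333333·1 + 0.333333·0.00017752 + 0.333333·0.998134 = 0.666104.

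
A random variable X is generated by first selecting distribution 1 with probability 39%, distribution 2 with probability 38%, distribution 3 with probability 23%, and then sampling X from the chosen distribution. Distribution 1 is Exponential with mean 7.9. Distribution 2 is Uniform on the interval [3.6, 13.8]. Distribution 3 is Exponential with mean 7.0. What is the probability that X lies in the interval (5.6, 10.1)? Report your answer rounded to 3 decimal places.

Conditional on each component, P(5.6 < X < 10.1): 1: 0.213745; 2: 0.441176; 3: 0.213077.
By total probability, P(5.6 < X < 10.1) = 0.39·0.213745 + 0.38·0.441176 + 0.23·0.213077 = 0.300015.

0.300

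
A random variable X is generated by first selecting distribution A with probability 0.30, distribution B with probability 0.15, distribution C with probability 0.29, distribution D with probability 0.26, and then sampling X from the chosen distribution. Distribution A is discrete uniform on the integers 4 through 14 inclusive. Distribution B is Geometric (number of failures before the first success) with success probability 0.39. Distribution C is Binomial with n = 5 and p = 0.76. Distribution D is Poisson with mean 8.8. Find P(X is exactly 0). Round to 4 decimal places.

0.0588

Conditional on each component, P(X = 0): A: 0; B: 0.39; C: 0.000796262; D: 0.000150733.
By total probability, P(X = 0) = 0.3·0 + 0.15·0.39 + 0.29·0.000796262 + 0.26·0.000150733 = 0.0587701.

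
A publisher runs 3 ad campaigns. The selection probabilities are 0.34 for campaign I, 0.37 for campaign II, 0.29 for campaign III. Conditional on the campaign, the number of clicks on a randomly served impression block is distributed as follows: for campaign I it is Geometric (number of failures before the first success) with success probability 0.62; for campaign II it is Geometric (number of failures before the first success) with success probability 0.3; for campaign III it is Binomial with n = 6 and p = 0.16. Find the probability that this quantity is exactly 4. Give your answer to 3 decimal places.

Conditional on each campaign, P(X = 4): I: 0.0129278; II: 0.07203; III: 0.00693633.
By total probability, P(X = 4) = 0.34·0.0129278 + 0.37·0.07203 + 0.29·0.00693633 = 0.0330581.

0.033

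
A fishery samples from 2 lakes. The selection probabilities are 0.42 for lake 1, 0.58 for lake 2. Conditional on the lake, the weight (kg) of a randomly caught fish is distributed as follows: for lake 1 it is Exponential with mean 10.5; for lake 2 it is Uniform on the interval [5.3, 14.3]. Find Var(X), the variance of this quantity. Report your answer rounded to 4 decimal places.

Per component, 1: μ=10.5, E[X²]=220.5; 2: μ=9.8, E[X²]=102.79.
E[X] = 0.42·10.5 + 0.58·9.8 = 10.094.
E[X²] = 0.42·220.5 + 0.58·102.79 = 152.228.
Var(X) = E[X²] − (E[X])² = 152.228 − 101.889 = 50.3394.

50.3394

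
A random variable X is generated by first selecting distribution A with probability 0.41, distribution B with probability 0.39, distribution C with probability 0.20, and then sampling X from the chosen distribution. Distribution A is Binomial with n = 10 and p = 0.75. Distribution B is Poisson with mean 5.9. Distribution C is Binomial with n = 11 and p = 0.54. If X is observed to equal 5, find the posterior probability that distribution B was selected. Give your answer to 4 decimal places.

Likelihoods P(X=5 | ·): A: 0.0583992; B: 0.163208; C: 0.200982.
Posterior ∝ prior × likelihood. Numerator for B: 0.39·0.163208 = 0.0636511.
Normalizing constant: 0.41·0.0583992 + 0.39·0.163208 + 0.2·0.200982 = 0.127791.
P(B | observation) = 0.0636511 / 0.127791 = 0.498087.

0.4981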